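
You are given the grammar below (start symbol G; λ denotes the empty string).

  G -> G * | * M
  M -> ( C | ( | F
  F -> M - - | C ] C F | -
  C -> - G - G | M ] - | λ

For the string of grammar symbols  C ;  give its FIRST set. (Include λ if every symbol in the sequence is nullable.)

Add FIRST(C)\{λ} = { (, -, ] }; C is nullable, continue.
; is a terminal; add {;} and stop.

{ (, -, ;, ] }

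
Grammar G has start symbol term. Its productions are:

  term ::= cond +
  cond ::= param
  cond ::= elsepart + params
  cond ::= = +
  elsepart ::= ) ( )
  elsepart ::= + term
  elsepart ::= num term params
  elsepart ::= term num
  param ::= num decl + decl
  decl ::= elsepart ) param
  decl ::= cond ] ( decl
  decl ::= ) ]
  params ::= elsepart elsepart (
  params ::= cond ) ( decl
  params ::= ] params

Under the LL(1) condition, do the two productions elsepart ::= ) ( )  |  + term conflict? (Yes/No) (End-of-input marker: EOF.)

No

FIRST() ( )) = { ) } and FIRST(+ term) = { + }.
The FIRST sets are disjoint and neither alternative is nullable — no conflict.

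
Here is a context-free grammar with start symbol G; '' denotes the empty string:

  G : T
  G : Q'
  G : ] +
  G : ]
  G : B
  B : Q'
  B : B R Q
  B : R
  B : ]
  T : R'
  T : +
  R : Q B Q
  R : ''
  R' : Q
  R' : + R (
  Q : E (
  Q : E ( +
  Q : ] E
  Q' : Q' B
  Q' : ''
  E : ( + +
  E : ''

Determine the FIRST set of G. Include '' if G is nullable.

{ (, +, ], '' }

From G : T: add FIRST(T) = { (, +, ] }.
From G : Q': add FIRST(Q') = { (, ], '' } (including '' since Q' is nullable).
G : ] + contributes {]}.
G : ] contributes {]}.
From G : B: add FIRST(B) = { (, ], '' } (including '' since B is nullable).
Union: FIRST(G) = { (, +, ], '' }.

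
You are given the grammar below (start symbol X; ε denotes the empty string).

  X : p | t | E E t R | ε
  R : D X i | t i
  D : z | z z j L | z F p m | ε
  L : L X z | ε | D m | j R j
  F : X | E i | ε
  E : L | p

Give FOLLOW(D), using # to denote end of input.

{ i, j, m, p, t, z }

In R : D X i: add FIRST(X i) = { i, j, m, p, t, z }.
In L : D m: add FIRST(m) = { m }.
Union: FOLLOW(D) = { i, j, m, p, t, z }.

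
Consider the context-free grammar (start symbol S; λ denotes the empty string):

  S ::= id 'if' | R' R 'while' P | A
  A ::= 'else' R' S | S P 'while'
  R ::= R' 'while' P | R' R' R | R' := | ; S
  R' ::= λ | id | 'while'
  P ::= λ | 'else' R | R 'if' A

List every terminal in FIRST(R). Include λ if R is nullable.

From R ::= R' 'while' P: R' nullable, take FIRST(R') ∪ {'while'} = { 'while', id }.
From R ::= R' R' R: R', R' nullable, take FIRST(R') ∪ FIRST(R') ∪ FIRST(R) = { 'while', :=, ;, id }.
From R ::= R' :=: R' nullable, take FIRST(R') ∪ {:=} = { 'while', :=, id }.
R ::= ; S contributes {;}.
Union: FIRST(R) = { 'while', :=, ;, id }.

{ 'while', :=, ;, id }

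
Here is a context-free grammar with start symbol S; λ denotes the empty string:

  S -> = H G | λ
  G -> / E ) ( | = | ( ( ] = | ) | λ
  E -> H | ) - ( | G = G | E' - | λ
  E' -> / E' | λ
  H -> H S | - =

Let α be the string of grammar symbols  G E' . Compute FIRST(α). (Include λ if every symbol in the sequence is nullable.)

{ (, ), /, =, λ }

Add FIRST(G)\{λ} = { (, ), /, = }; G is nullable, continue.
Add FIRST(E')\{λ} = { / }; E' is nullable, continue.
Every symbol is nullable, so include λ.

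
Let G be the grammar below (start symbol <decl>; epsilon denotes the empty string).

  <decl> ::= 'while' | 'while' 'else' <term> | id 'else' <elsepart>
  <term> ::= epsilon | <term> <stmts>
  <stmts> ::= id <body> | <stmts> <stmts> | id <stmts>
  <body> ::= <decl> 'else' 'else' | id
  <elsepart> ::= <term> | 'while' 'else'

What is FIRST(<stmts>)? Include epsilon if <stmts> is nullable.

{ id }

<stmts> ::= id <body> contributes {id}.
From <stmts> ::= <stmts> <stmts>: add FIRST(<stmts>) = { id }.
<stmts> ::= id <stmts> contributes {id}.
Union: FIRST(<stmts>) = { id }.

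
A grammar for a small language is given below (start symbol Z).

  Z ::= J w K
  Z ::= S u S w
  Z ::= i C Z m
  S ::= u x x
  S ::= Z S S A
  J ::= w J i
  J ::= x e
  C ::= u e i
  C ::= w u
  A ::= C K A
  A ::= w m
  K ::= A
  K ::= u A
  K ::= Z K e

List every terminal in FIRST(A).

{ u, w }

From A ::= C K A: add FIRST(C) = { u, w }.
A ::= w m contributes {w}.
Union: FIRST(A) = { u, w }.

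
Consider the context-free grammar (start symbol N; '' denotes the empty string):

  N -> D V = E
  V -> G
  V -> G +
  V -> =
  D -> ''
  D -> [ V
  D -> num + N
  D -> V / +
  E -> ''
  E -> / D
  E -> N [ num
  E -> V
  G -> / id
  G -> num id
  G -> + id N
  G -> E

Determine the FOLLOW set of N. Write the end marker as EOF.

N is the start symbol, so EOF ∈ FOLLOW(N).
In D -> num + N: N is at the end, add FOLLOW(D) = { EOF, +, /, =, [, num }.
In E -> N [ num: add FIRST([ num) = { [ }.
In G -> + id N: N is at the end, add FOLLOW(G) = { EOF, +, /, =, [, num }.
Union: FOLLOW(N) = { EOF, +, /, =, [, num }.

{ EOF, +, /, =, [, num }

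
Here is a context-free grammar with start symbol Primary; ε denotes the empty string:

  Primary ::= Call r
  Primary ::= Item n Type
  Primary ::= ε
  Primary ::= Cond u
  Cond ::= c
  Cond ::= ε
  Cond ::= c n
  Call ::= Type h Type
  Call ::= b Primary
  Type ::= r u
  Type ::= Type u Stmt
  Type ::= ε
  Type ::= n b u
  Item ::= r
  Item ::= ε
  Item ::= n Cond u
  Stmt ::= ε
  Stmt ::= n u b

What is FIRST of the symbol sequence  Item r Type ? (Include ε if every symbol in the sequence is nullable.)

Add FIRST(Item)\{ε} = { n, r }; Item is nullable, continue.
r is a terminal; add {r} and stop.

{ n, r }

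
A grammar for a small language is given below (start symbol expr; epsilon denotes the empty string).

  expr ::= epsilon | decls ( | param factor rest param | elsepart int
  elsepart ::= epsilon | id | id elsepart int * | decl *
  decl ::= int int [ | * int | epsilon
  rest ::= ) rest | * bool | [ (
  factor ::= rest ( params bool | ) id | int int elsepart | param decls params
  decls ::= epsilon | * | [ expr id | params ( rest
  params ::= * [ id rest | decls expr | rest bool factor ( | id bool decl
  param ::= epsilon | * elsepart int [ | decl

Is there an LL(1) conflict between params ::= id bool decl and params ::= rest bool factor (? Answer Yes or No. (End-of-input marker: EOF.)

FIRST(id bool decl) = { id } and FIRST(rest bool factor () = { ), *, [ }.
The FIRST sets are disjoint and neither alternative is nullable — no conflict.

No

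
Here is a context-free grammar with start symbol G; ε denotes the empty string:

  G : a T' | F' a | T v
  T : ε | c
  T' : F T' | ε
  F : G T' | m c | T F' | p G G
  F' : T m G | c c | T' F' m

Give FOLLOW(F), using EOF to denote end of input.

In T' : F T': add FIRST(T')\{ε} = { a, c, m, p, v }.
  Since T' is nullable, also add FOLLOW(T') = { EOF, a, c, m, p, v }.
Union: FOLLOW(F) = { EOF, a, c, m, p, v }.

{ EOF, a, c, m, p, v }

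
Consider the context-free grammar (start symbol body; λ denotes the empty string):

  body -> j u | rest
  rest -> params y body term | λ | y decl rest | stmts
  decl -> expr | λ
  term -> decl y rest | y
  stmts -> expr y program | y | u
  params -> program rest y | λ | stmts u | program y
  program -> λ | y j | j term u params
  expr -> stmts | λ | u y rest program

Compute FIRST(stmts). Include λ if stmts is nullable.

{ u, y }

From stmts -> expr y program: expr nullable, take FIRST(expr) ∪ {y} = { u, y }.
stmts -> y contributes {y}.
stmts -> u contributes {u}.
Union: FIRST(stmts) = { u, y }.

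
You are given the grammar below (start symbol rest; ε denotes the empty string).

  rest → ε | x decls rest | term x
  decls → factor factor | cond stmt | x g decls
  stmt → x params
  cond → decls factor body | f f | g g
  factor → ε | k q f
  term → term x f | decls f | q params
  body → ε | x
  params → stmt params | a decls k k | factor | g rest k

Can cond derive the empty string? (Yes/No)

Yes

cond → decls factor body and each of decls, factor, body is nullable, so cond ⇒* ε.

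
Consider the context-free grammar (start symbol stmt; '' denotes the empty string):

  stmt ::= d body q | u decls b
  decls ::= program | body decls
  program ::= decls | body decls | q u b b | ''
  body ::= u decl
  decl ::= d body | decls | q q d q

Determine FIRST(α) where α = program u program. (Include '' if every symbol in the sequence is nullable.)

Add FIRST(program)\{''} = { q, u }; program is nullable, continue.
u is a terminal; add {u} and stop.

{ q, u }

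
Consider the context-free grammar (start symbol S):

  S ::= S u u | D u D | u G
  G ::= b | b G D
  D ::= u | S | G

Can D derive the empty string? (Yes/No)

No

No nonterminal in this grammar is nullable.
No production of D has an RHS whose symbols are all nullable, so D is not nullable.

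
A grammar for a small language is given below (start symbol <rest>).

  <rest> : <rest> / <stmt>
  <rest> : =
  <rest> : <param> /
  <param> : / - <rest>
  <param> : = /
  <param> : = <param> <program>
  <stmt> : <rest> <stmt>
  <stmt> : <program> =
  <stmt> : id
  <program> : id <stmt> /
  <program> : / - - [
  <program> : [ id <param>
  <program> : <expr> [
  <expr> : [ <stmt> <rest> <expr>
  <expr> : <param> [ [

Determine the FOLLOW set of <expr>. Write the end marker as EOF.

{ [ }

In <program> : <expr> [: add FIRST([) = { [ }.
In <expr> : [ <stmt> <rest> <expr>: <expr> is at the end, add FOLLOW(<expr>) = { [ }.
Union: FOLLOW(<expr>) = { [ }.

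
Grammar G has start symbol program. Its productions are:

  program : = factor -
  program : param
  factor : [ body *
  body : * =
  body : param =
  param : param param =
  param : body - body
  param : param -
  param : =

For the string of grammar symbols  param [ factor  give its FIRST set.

Add FIRST(param) = { *, = }; param is not nullable, stop.

{ *, = }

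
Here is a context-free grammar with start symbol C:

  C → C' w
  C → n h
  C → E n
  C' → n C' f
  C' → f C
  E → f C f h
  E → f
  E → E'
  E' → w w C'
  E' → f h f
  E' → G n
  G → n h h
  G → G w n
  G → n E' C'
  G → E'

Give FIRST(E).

{ f, n, w }

E → f C f h contributes {f}.
E → f contributes {f}.
From E → E': add FIRST(E') = { f, n, w }.
Union: FIRST(E) = { f, n, w }.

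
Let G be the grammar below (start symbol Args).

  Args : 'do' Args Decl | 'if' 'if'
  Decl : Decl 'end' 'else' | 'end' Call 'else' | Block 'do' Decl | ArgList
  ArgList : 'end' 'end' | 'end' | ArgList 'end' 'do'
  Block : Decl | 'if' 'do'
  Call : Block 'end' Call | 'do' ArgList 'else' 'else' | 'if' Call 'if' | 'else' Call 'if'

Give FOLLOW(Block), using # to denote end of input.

In Decl : Block 'do' Decl: add FIRST('do' Decl) = { 'do' }.
In Call : Block 'end' Call: add FIRST('end' Call) = { 'end' }.
Union: FOLLOW(Block) = { 'do', 'end' }.

{ 'do', 'end' }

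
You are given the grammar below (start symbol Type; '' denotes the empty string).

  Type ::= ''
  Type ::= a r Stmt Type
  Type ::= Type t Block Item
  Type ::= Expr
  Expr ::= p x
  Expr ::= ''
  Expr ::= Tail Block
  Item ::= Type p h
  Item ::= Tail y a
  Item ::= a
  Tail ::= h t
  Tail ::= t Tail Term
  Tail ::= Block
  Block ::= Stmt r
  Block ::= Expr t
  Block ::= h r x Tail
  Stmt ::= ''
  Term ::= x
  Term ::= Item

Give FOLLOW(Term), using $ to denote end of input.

In Tail ::= t Tail Term: Term is at the end, add FOLLOW(Tail) = { $, a, h, p, r, t, x, y }.
Union: FOLLOW(Term) = { $, a, h, p, r, t, x, y }.

{ $, a, h, p, r, t, x, y }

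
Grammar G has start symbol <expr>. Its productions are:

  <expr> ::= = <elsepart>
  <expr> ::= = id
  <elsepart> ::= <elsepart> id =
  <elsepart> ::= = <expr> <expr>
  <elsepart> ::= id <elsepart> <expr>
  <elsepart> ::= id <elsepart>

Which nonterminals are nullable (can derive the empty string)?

{ } (none)

No nonterminal has an empty production or an RHS whose symbols are all nullable.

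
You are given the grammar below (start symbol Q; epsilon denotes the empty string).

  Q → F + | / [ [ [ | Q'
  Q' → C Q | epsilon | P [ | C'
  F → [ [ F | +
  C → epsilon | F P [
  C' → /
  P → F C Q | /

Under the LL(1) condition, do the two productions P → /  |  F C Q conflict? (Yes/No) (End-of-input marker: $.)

No

FIRST(/) = { / } and FIRST(F C Q) = { +, [ }.
The FIRST sets are disjoint and neither alternative is nullable — no conflict.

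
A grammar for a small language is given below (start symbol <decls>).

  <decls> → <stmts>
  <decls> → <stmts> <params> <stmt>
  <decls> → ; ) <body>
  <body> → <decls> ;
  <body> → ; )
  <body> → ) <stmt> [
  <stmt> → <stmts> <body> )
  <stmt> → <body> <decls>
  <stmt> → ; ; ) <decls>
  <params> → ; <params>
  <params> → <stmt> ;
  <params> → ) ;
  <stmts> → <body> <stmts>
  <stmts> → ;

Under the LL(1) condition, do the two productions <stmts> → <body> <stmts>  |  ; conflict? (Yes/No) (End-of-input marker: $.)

FIRST(<body> <stmts>) = { ), ; } and FIRST(;) = { ; }.
Both contain ;, so the two alternatives are not disjoint — LL(1) conflict.

Yes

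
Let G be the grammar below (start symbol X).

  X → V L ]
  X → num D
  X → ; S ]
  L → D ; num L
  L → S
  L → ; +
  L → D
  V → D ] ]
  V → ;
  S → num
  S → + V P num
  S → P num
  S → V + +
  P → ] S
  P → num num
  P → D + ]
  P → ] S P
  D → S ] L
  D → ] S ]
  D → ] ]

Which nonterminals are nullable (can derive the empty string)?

{ } (none)

No nonterminal has an empty production or an RHS whose symbols are all nullable.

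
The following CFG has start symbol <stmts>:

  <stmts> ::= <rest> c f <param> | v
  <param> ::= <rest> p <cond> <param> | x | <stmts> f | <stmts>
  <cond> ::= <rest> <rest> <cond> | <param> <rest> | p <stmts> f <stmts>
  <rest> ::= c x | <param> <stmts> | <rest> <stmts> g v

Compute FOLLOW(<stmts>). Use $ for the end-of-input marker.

{ $, c, f, g, p, v, x }

<stmts> is the start symbol, so $ ∈ FOLLOW(<stmts>).
In <param> ::= <stmts> f: add FIRST(f) = { f }.
In <param> ::= <stmts>: <stmts> is at the end, add FOLLOW(<param>) = { $, c, f, g, p, v, x }.
In <cond> ::= p <stmts> f <stmts>: add FIRST(f <stmts>) = { f }.
In <cond> ::= p <stmts> f <stmts>: <stmts> is at the end, add FOLLOW(<cond>) = { c, v, x }.
In <rest> ::= <param> <stmts>: <stmts> is at the end, add FOLLOW(<rest>) = { c, p, v, x }.
In <rest> ::= <rest> <stmts> g v: add FIRST(g v) = { g }.
Union: FOLLOW(<stmts>) = { $, c, f, g, p, v, x }.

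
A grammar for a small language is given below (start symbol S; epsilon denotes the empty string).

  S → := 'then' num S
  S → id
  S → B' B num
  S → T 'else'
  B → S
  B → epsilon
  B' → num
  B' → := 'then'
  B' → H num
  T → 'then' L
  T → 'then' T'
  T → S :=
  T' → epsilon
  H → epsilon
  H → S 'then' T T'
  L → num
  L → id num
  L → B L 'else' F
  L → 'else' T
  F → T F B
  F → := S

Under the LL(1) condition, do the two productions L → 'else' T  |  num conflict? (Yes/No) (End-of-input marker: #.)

FIRST('else' T) = { 'else' } and FIRST(num) = { num }.
The FIRST sets are disjoint and neither alternative is nullable — no conflict.

No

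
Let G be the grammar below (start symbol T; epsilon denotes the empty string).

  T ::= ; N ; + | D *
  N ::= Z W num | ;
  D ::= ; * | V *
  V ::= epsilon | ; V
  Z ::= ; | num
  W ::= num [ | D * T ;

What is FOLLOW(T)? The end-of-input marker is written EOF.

T is the start symbol, so EOF ∈ FOLLOW(T).
In W ::= D * T ;: add FIRST(;) = { ; }.
Union: FOLLOW(T) = { EOF, ; }.

{ EOF, ; }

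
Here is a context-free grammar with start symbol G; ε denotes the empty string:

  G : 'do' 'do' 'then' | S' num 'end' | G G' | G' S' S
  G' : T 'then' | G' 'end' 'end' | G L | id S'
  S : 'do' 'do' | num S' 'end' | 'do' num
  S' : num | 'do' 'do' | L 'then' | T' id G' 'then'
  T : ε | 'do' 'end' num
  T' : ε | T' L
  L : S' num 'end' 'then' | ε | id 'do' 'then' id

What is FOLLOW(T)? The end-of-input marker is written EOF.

{ 'then' }

In G' : T 'then': add FIRST('then') = { 'then' }.
Union: FOLLOW(T) = { 'then' }.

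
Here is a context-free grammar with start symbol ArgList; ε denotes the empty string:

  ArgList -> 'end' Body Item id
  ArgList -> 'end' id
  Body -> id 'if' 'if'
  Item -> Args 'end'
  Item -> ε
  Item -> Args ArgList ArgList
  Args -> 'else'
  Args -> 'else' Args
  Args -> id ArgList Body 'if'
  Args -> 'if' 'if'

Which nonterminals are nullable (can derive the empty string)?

{ Item }

Directly nullable (have an ε-production): Item.
No other nonterminal has a production whose RHS symbols are all nullable.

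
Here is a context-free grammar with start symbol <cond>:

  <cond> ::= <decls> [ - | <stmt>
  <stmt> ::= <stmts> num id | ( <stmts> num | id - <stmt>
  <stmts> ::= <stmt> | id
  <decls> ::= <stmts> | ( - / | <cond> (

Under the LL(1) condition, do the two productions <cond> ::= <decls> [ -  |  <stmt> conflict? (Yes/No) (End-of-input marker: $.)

FIRST(<decls> [ -) = { (, id } and FIRST(<stmt>) = { (, id }.
Both contain (, so the two alternatives are not disjoint — LL(1) conflict.

Yes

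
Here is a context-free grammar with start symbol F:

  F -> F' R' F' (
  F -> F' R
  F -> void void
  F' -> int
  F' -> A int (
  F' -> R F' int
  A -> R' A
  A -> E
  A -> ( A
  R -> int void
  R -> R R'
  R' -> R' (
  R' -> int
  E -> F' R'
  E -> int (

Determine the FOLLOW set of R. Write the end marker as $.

{ $, (, int }

In F -> F' R: R is at the end, add FOLLOW(F) = { $ }.
In F' -> R F' int: add FIRST(F' int) = { (, int }.
In R -> R R': add FIRST(R') = { int }.
Union: FOLLOW(R) = { $, (, int }.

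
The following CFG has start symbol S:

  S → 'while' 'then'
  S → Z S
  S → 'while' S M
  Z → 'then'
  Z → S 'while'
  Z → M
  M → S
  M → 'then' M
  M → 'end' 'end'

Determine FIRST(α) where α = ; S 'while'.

{ ; }

; is a terminal; add {;} and stop.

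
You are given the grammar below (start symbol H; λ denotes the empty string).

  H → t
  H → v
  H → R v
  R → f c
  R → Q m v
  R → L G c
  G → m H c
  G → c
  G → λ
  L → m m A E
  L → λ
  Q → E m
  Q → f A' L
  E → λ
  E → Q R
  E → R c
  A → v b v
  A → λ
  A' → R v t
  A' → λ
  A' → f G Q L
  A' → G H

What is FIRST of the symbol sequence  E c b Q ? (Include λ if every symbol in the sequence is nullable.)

Add FIRST(E)\{λ} = { c, f, m }; E is nullable, continue.
c is a terminal; add {c} and stop.

{ c, f, m }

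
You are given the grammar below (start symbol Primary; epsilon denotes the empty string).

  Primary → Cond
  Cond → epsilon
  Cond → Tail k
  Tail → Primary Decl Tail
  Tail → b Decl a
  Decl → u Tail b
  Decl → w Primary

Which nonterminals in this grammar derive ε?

Directly nullable (have an epsilon-production): Cond.
Primary → Cond with every symbol nullable, so Primary is nullable.
No other nonterminal has a production whose RHS symbols are all nullable.

{ Cond, Primary }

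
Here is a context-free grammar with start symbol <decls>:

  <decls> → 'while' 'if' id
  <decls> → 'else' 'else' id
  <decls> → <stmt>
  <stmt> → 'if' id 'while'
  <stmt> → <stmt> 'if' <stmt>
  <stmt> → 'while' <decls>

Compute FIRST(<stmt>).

{ 'if', 'while' }

<stmt> → 'if' id 'while' contributes {'if'}.
From <stmt> → <stmt> 'if' <stmt>: add FIRST(<stmt>) = { 'if', 'while' }.
<stmt> → 'while' <decls> contributes {'while'}.
Union: FIRST(<stmt>) = { 'if', 'while' }.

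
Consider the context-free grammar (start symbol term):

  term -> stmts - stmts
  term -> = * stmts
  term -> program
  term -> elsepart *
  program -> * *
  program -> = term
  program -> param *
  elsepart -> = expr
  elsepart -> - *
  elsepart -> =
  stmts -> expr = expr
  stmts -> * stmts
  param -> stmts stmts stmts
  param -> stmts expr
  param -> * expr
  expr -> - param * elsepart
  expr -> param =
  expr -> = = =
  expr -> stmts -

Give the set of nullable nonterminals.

{ } (none)

No nonterminal has an empty production or an RHS whose symbols are all nullable.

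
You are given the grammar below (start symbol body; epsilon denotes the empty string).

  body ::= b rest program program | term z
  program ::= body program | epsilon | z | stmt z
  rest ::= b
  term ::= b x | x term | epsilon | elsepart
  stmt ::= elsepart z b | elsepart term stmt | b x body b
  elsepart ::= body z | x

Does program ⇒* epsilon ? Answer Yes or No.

program has an epsilon-production, so program ⇒ epsilon.

Yes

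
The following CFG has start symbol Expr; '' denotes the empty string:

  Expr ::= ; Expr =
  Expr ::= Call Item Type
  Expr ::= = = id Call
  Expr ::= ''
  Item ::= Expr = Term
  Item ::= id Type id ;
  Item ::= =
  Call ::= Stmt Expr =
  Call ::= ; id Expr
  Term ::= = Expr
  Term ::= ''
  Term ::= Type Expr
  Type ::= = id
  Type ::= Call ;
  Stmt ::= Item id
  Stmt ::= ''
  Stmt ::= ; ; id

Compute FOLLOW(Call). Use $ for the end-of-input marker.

{ $, ;, =, id }

In Expr ::= Call Item Type: add FIRST(Item Type) = { ;, =, id }.
In Expr ::= = = id Call: Call is at the end, add FOLLOW(Expr) = { $, ;, =, id }.
In Type ::= Call ;: add FIRST(;) = { ; }.
Union: FOLLOW(Call) = { $, ;, =, id }.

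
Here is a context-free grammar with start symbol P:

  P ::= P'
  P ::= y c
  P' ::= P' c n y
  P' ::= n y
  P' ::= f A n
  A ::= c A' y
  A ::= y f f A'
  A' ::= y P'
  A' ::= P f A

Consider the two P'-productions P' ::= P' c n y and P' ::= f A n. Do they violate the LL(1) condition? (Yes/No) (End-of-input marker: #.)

Yes

FIRST(P' c n y) = { f, n } and FIRST(f A n) = { f }.
Both contain f, so the two alternatives are not disjoint — LL(1) conflict.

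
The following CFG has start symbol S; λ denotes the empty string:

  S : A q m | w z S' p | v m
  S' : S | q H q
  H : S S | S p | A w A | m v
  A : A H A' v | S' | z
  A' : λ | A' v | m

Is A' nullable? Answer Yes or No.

A' has an λ-production, so A' ⇒ λ.

Yes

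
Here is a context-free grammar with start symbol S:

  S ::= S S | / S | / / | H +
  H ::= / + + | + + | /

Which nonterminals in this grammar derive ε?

No nonterminal has an empty production or an RHS whose symbols are all nullable.

{ } (none)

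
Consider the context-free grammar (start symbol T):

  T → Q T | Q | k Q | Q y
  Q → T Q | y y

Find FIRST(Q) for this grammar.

{ k, y }

From Q → T Q: add FIRST(T) = { k, y }.
Q → y y contributes {y}.
Union: FIRST(Q) = { k, y }.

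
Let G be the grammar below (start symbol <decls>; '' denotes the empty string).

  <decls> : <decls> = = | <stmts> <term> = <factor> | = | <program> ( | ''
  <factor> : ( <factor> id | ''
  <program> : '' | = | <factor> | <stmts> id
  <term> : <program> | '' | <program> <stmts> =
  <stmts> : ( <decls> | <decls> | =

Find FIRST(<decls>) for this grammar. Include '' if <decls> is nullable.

{ (, =, id, '' }

From <decls> : <decls> = =: <decls> nullable, take FIRST(<decls>) ∪ {=} = { (, =, id }.
From <decls> : <stmts> <term> = <factor>: <stmts>, <term> nullable, take FIRST(<stmts>) ∪ FIRST(<term>) ∪ {=} = { (, =, id }.
<decls> : = contributes {=}.
From <decls> : <program> (: <program> nullable, take FIRST(<program>) ∪ {(} = { (, =, id }.
<decls> : '' contributes ''.
Union: FIRST(<decls>) = { (, =, id, '' }.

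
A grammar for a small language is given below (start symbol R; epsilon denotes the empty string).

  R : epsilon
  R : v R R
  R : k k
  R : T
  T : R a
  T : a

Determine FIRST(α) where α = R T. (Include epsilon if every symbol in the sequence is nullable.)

Add FIRST(R)\{epsilon} = { a, k, v }; R is nullable, continue.
Add FIRST(T) = { a, k, v }; T is not nullable, stop.

{ a, k, v }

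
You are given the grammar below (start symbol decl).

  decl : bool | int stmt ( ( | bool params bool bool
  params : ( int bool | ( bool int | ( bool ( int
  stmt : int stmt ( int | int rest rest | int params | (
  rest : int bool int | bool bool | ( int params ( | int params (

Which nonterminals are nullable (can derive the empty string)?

No nonterminal has an empty production or an RHS whose symbols are all nullable.

{ } (none)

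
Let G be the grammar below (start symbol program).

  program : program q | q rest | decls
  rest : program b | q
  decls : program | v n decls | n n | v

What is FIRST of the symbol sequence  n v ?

n is a terminal; add {n} and stop.

{ n }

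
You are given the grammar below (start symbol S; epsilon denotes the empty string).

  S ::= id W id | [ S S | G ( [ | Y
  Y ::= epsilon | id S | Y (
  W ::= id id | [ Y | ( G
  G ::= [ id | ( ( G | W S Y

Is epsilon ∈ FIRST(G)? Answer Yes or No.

Nullable nonterminals: S, Y.
No production of G has an RHS whose symbols are all nullable, so G is not nullable.

No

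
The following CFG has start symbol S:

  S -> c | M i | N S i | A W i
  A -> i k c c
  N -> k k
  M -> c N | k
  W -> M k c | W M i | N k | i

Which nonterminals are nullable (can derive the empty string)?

No nonterminal has an empty production or an RHS whose symbols are all nullable.

{ } (none)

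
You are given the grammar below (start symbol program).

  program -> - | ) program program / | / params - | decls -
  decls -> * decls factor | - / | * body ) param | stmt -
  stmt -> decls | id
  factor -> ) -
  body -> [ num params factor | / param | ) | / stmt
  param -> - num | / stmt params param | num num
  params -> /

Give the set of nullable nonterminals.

No nonterminal has an empty production or an RHS whose symbols are all nullable.

{ } (none)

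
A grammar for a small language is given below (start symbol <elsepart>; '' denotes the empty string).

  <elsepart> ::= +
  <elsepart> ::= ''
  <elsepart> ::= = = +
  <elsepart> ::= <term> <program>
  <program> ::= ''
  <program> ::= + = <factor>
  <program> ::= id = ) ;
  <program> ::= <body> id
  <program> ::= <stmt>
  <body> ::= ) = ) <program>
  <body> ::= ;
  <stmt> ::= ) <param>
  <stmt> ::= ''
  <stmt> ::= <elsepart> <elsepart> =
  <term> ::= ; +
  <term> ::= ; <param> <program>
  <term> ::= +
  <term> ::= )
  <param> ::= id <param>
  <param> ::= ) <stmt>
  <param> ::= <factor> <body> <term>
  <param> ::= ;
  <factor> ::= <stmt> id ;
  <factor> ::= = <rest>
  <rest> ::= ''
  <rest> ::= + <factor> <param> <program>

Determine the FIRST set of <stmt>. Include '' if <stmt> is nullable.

{ ), +, ;, =, '' }

<stmt> ::= ) <param> contributes {)}.
<stmt> ::= '' contributes ''.
From <stmt> ::= <elsepart> <elsepart> =: <elsepart>, <elsepart> nullable, take FIRST(<elsepart>) ∪ FIRST(<elsepart>) ∪ {=} = { ), +, ;, = }.
Union: FIRST(<stmt>) = { ), +, ;, =, '' }.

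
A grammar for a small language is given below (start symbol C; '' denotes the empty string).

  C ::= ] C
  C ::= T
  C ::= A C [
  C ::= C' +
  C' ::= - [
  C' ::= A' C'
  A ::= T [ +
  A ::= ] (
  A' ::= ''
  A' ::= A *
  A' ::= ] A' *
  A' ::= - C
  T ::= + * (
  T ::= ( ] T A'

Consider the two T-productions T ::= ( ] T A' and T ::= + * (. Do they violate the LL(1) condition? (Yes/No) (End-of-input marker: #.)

No

FIRST(( ] T A') = { ( } and FIRST(+ * () = { + }.
The FIRST sets are disjoint and neither alternative is nullable — no conflict.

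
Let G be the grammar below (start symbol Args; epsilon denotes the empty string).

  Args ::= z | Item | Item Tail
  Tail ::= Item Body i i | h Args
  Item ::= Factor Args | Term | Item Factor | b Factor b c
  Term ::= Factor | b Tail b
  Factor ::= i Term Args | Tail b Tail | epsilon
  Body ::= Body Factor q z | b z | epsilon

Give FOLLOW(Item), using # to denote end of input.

{ #, b, h, i, q, z }

In Args ::= Item: Item is at the end, add FOLLOW(Args) = { #, b, h, i, q, z }.
In Args ::= Item Tail: add FIRST(Tail) = { b, h, i, q, z }.
In Tail ::= Item Body i i: add FIRST(Body i i) = { b, h, i, q, z }.
In Item ::= Item Factor: add FIRST(Factor)\{epsilon} = { b, h, i, q, z }.
  Since Factor is nullable, also add FOLLOW(Item) = { #, b, h, i, q, z }.
Union: FOLLOW(Item) = { #, b, h, i, q, z }.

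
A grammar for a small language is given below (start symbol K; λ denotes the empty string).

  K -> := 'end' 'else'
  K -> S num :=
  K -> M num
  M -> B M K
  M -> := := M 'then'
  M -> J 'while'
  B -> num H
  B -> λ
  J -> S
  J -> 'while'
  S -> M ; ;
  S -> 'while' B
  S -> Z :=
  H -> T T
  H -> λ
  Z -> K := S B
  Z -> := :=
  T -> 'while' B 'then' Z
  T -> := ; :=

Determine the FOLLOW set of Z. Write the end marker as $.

In S -> Z :=: add FIRST(:=) = { := }.
In T -> 'while' B 'then' Z: Z is at the end, add FOLLOW(T) = { 'then', 'while', :=, num }.
Union: FOLLOW(Z) = { 'then', 'while', :=, num }.

{ 'then', 'while', :=, num }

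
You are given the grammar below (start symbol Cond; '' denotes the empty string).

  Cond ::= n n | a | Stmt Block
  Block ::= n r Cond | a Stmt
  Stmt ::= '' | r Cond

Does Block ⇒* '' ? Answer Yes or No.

No

Nullable nonterminals: Stmt.
No production of Block has an RHS whose symbols are all nullable, so Block is not nullable.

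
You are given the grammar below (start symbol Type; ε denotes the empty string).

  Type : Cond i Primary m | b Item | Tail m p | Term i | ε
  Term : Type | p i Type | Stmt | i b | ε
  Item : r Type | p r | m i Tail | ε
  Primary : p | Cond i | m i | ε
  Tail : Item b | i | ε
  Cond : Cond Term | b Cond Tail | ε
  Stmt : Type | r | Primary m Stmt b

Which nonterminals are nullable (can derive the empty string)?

{ Cond, Item, Primary, Stmt, Tail, Term, Type }

Directly nullable (have an ε-production): Type, Term, Item, Primary, Tail, Cond.
Stmt : Type with every symbol nullable, so Stmt is nullable.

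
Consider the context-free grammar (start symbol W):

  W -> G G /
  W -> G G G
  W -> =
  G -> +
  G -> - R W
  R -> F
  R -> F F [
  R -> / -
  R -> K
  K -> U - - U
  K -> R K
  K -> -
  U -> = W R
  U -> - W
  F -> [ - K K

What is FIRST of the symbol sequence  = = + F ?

{ = }

= is a terminal; add {=} and stop.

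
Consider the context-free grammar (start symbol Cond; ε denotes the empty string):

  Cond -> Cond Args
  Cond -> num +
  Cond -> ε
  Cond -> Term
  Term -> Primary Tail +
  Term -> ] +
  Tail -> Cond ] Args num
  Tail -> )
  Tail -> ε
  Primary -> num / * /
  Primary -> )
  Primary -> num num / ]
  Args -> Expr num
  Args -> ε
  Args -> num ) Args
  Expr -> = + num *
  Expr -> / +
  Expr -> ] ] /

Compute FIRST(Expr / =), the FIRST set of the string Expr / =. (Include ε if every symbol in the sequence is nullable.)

Add FIRST(Expr) = { /, =, ] }; Expr is not nullable, stop.

{ /, =, ] }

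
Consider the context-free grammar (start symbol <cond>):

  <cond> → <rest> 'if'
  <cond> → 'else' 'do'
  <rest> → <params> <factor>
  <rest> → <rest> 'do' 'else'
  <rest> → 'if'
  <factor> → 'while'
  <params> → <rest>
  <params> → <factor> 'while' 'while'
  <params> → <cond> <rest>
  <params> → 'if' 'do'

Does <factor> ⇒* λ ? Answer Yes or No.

No nonterminal in this grammar is nullable.
No production of <factor> has an RHS whose symbols are all nullable, so <factor> is not nullable.

No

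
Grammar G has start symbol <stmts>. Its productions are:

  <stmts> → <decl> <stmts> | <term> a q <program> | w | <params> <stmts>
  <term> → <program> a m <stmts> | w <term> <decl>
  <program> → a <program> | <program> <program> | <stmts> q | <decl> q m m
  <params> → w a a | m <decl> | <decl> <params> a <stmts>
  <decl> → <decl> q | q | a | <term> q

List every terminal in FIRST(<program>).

{ a, m, q, w }

<program> → a <program> contributes {a}.
From <program> → <program> <program>: add FIRST(<program>) = { a, m, q, w }.
From <program> → <stmts> q: add FIRST(<stmts>) = { a, m, q, w }.
From <program> → <decl> q m m: add FIRST(<decl>) = { a, m, q, w }.
Union: FIRST(<program>) = { a, m, q, w }.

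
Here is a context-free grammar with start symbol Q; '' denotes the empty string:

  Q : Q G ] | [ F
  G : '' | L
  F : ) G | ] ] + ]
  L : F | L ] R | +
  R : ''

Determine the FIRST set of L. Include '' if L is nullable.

{ ), +, ] }

From L : F: add FIRST(F) = { ), ] }.
From L : L ] R: add FIRST(L) = { ), +, ] }.
L : + contributes {+}.
Union: FIRST(L) = { ), +, ] }.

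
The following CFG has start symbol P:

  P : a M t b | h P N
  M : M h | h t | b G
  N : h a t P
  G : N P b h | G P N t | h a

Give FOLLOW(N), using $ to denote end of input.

{ $, a, b, h, t }

In P : h P N: N is at the end, add FOLLOW(P) = { $, a, b, h, t }.
In G : N P b h: add FIRST(P b h) = { a, h }.
In G : G P N t: add FIRST(t) = { t }.
Union: FOLLOW(N) = { $, a, b, h, t }.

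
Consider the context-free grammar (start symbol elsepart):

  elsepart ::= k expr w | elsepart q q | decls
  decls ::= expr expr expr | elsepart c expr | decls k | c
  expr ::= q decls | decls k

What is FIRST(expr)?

expr ::= q decls contributes {q}.
From expr ::= decls k: add FIRST(decls) = { c, k, q }.
Union: FIRST(expr) = { c, k, q }.

{ c, k, q }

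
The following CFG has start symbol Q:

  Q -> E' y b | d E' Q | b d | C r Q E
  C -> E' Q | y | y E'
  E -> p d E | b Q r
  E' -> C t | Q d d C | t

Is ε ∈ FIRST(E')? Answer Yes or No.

No

No nonterminal in this grammar is nullable.
No production of E' has an RHS whose symbols are all nullable, so E' is not nullable.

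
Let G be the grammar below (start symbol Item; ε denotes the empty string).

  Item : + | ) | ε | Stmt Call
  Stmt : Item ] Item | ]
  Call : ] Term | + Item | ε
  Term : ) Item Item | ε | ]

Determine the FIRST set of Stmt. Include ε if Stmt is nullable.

From Stmt : Item ] Item: Item nullable, take FIRST(Item) ∪ {]} = { ), +, ] }.
Stmt : ] contributes {]}.
Union: FIRST(Stmt) = { ), +, ] }.

{ ), +, ] }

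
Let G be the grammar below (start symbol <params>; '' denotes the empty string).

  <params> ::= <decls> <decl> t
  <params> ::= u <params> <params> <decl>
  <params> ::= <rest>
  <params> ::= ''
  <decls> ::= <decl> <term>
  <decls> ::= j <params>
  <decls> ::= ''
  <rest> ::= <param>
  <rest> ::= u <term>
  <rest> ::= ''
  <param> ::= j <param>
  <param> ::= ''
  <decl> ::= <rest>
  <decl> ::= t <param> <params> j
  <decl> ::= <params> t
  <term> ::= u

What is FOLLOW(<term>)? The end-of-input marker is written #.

{ #, j, t, u }

In <decls> ::= <decl> <term>: <term> is at the end, add FOLLOW(<decls>) = { j, t, u }.
In <rest> ::= u <term>: <term> is at the end, add FOLLOW(<rest>) = { #, j, t, u }.
Union: FOLLOW(<term>) = { #, j, t, u }.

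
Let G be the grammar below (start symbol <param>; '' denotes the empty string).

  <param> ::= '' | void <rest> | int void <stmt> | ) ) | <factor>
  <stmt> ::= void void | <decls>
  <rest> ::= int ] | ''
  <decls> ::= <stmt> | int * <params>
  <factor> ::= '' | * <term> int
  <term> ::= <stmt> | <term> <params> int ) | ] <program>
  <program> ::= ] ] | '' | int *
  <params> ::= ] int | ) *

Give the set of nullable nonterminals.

{ <factor>, <param>, <program>, <rest> }

Directly nullable (have an ''-production): <param>, <rest>, <factor>, <program>.
No other nonterminal has a production whose RHS symbols are all nullable.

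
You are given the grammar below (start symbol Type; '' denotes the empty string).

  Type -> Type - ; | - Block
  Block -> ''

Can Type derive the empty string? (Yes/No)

Nullable nonterminals: Block.
No production of Type has an RHS whose symbols are all nullable, so Type is not nullable.

No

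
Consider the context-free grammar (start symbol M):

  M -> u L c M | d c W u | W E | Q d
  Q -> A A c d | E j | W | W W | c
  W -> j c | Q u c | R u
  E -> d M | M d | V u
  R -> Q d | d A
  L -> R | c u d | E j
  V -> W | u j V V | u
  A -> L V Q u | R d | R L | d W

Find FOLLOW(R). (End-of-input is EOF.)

{ c, d, j, u }

In W -> R u: add FIRST(u) = { u }.
In L -> R: R is at the end, add FOLLOW(L) = { c, d, j, u }.
In A -> R d: add FIRST(d) = { d }.
In A -> R L: add FIRST(L) = { c, d, j, u }.
Union: FOLLOW(R) = { c, d, j, u }.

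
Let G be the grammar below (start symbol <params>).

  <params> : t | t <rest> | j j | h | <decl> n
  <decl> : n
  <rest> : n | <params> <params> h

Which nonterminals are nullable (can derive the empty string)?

No nonterminal has an empty production or an RHS whose symbols are all nullable.

{ } (none)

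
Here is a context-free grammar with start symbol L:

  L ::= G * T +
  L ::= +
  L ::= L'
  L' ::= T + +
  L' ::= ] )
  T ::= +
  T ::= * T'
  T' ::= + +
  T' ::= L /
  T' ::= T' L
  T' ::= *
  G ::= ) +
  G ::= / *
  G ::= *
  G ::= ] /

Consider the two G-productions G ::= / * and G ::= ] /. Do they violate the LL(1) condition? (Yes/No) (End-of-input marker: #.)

No

FIRST(/ *) = { / } and FIRST(] /) = { ] }.
The FIRST sets are disjoint and neither alternative is nullable — no conflict.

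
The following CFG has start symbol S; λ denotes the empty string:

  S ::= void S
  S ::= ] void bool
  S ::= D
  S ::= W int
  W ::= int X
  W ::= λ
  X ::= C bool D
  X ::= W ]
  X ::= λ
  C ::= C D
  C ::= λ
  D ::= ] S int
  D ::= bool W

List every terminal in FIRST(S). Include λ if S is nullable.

{ ], bool, int, void }

S ::= void S contributes {void}.
S ::= ] void bool contributes {]}.
From S ::= D: add FIRST(D) = { ], bool }.
From S ::= W int: W nullable, take FIRST(W) ∪ {int} = { int }.
Union: FIRST(S) = { ], bool, int, void }.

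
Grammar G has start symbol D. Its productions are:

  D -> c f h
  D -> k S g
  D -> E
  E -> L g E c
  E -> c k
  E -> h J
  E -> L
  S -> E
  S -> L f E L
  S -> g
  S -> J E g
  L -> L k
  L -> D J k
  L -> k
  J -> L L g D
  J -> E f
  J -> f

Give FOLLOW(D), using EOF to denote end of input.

{ EOF, c, f, g, h, k }

D is the start symbol, so EOF ∈ FOLLOW(D).
In L -> D J k: add FIRST(J k) = { c, f, h, k }.
In J -> L L g D: D is at the end, add FOLLOW(J) = { EOF, c, f, g, h, k }.
Union: FOLLOW(D) = { EOF, c, f, g, h, k }.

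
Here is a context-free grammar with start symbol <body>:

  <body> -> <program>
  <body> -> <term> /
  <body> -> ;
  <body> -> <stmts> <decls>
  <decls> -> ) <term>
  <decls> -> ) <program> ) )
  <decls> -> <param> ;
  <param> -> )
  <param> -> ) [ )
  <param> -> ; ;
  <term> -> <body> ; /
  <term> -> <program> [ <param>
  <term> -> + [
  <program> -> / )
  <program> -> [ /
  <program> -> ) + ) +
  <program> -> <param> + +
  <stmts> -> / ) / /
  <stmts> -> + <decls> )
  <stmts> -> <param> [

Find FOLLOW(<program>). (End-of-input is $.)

In <body> -> <program>: <program> is at the end, add FOLLOW(<body>) = { $, ; }.
In <decls> -> ) <program> ) ): add FIRST() )) = { ) }.
In <term> -> <program> [ <param>: add FIRST([ <param>) = { [ }.
Union: FOLLOW(<program>) = { $, ), ;, [ }.

{ $, ), ;, [ }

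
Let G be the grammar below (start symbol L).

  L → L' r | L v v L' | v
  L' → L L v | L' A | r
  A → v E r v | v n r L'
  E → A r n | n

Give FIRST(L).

{ r, v }

From L → L' r: add FIRST(L') = { r, v }.
From L → L v v L': add FIRST(L) = { r, v }.
L → v contributes {v}.
Union: FIRST(L) = { r, v }.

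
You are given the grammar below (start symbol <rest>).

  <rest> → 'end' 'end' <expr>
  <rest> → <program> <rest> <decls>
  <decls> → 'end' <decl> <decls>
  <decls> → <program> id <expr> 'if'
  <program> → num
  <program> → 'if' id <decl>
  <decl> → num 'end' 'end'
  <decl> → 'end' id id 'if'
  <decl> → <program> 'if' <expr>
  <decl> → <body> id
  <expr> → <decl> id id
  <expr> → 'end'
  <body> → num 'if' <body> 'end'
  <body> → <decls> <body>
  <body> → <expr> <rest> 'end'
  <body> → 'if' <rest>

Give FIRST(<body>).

<body> → num 'if' <body> 'end' contributes {num}.
From <body> → <decls> <body>: add FIRST(<decls>) = { 'end', 'if', num }.
From <body> → <expr> <rest> 'end': add FIRST(<expr>) = { 'end', 'if', num }.
<body> → 'if' <rest> contributes {'if'}.
Union: FIRST(<body>) = { 'end', 'if', num }.

{ 'end', 'if', num }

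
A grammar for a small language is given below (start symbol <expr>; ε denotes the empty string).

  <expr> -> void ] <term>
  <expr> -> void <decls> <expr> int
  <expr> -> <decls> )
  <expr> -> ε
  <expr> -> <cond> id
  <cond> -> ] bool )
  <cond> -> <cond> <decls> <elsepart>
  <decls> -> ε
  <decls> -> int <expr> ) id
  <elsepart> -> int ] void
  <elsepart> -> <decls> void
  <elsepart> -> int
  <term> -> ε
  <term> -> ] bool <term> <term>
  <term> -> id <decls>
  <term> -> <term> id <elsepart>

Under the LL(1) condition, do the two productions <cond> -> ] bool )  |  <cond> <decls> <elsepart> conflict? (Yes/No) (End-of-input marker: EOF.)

FIRST(] bool )) = { ] } and FIRST(<cond> <decls> <elsepart>) = { ] }.
Both contain ], so the two alternatives are not disjoint — LL(1) conflict.

Yes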